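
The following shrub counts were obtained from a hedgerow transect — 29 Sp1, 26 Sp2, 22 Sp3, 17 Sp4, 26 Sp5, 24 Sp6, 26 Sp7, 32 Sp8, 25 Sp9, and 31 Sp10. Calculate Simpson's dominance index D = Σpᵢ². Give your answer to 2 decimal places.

0.10

Total N = 29+26+22+17+26+24+26+32+25+31 = 258, so the proportions are 0.1124, 0.1008, 0.0853, 0.0659, 0.1008, 0.093, 0.1008, 0.124, 0.0969, 0.1202 (working shown to 4 dp, full precision carried).
D = 0.1124² + 0.1008² + 0.0853² + 0.0659² + 0.1008² + 0.093² + 0.1008² + 0.124² + 0.0969² + 0.1202² = 0.0126 + 0.0102 + 0.0073 + 0.0043 + 0.0102 + 0.0087 + 0.0102 + 0.0154 + 0.0094 + 0.0144 = 0.1026.
To 2 decimal places, D = 0.10.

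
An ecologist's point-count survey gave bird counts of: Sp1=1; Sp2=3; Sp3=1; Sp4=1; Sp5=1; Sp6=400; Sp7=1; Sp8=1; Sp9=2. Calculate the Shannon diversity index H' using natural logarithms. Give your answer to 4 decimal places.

0.1761

Total N = 1+3+1+1+1+400+1+1+2 = 411, so the proportions are 0.002433, 0.007299, 0.002433, 0.002433, 0.002433, 0.973236, 0.002433, 0.002433, 0.004866 (working shown to 6 dp, full precision carried).
Each pᵢ ln pᵢ term: 0.002433×(-6.018593)=-0.014644, 0.007299×(-4.919981)=-0.035912, 0.002433×(-6.018593)=-0.014644, 0.002433×(-6.018593)=-0.014644, 0.002433×(-6.018593)=-0.014644, 0.973236×(-0.027129)=-0.026403, 0.002433×(-6.018593)=-0.014644, 0.002433×(-6.018593)=-0.014644, 0.004866×(-5.325446)=-0.025915.
Sum = -0.176092, so H' = 0.1761.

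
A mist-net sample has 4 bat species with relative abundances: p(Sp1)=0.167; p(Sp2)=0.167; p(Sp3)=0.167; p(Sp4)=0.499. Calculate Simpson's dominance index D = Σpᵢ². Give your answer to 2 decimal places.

0.33

D = 0.167² + 0.167² + 0.167² + 0.499² = 0.0279 + 0.0279 + 0.0279 + 0.2490 = 0.3327 (working shown to 4 dp, full precision carried).
To 2 decimal places, D = 0.33.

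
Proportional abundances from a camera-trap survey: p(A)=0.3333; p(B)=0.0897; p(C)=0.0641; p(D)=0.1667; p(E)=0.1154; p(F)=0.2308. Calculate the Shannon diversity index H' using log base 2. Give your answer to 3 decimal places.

Each pᵢ log₂ pᵢ term (working shown to 5 dp, full precision carried): 0.3333×(-1.58511)=-0.52832, 0.0897×(-3.47875)=-0.31204, 0.0641×(-3.96353)=-0.25406, 0.1667×(-2.58467)=-0.43087, 0.1154×(-3.11528)=-0.35950, 0.2308×(-2.11528)=-0.48821.
Sum = -2.37300, so H' = 2.373.

2.373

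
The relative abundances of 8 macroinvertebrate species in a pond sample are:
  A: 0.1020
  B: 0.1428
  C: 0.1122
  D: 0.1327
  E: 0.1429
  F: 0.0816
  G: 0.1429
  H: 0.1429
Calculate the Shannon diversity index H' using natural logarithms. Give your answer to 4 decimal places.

Each pᵢ ln pᵢ term (working shown to 6 dp, full precision carried): 0.102×(-2.282782)=-0.232844, 0.1428×(-1.946310)=-0.277933, 0.1122×(-2.187472)=-0.245434, 0.1327×(-2.019664)=-0.268009, 0.1429×(-1.945610)=-0.278028, 0.0816×(-2.505926)=-0.204484, 0.1429×(-1.945610)=-0.278028, 0.1429×(-1.945610)=-0.278028.
Sum = -2.062787, so H' = 2.0628.

2.0628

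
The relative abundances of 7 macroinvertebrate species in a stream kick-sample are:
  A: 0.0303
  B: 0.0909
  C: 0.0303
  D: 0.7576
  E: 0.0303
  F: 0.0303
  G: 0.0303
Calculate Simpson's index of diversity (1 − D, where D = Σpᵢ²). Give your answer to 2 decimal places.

D = 0.0303² + 0.0909² + 0.0303² + 0.7576² + 0.0303² + 0.0303² + 0.0303² = 0.0009 + 0.0083 + 0.0009 + 0.5740 + 0.0009 + 0.0009 + 0.0009 = 0.5868 (working shown to 4 dp, full precision carried).
So 1 − D = 0.4132, i.e. 0.41 to 2 decimal places.

0.41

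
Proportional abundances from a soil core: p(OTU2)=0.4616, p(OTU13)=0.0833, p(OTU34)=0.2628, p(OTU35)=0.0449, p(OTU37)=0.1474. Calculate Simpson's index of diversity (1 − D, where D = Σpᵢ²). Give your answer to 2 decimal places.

D = 0.4616² + 0.0833² + 0.2628² + 0.0449² + 0.1474² = 0.2131 + 0.0069 + 0.0691 + 0.0020 + 0.0217 = 0.3128 (working shown to 4 dp, full precision carried).
So 1 − D = 0.6872, i.e. 0.69 to 2 decimal places.

0.69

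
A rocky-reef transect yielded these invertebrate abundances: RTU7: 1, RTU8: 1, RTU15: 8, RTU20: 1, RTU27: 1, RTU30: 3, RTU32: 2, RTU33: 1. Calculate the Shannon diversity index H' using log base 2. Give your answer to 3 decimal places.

2.461

Total N = 1+1+8+1+1+3+2+1 = 18, so the proportions are 0.05556, 0.05556, 0.44444, 0.05556, 0.05556, 0.16667, 0.11111, 0.05556 (working shown to 5 dp, full precision carried).
Each pᵢ log₂ pᵢ term: 0.05556×(-4.16993)=-0.23166, 0.05556×(-4.16993)=-0.23166, 0.44444×(-1.16993)=-0.51997, 0.05556×(-4.16993)=-0.23166, 0.05556×(-4.16993)=-0.23166, 0.16667×(-2.58496)=-0.43083, 0.11111×(-3.16993)=-0.35221, 0.05556×(-4.16993)=-0.23166.
Sum = -2.46132, so H' = 2.461.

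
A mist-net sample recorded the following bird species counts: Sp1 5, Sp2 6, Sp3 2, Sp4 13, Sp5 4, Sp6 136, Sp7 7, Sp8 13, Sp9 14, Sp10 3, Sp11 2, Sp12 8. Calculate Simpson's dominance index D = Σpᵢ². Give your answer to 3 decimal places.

Total N = 5+6+2+13+4+136+7+13+14+3+2+8 = 213, so the proportions are 0.02347, 0.02817, 0.00939, 0.06103, 0.01878, 0.6385, 0.03286, 0.06103, 0.06573, 0.01408, 0.00939, 0.03756 (working shown to 5 dp, full precision carried).
D = 0.02347² + 0.02817² + 0.00939² + 0.06103² + 0.01878² + 0.6385² + 0.03286² + 0.06103² + 0.06573² + 0.01408² + 0.00939² + 0.03756² = 0.00055 + 0.00079 + 0.00009 + 0.00373 + 0.00035 + 0.40768 + 0.00108 + 0.00373 + 0.00432 + 0.00020 + 0.00009 + 0.00141 = 0.42401.
To 3 decimal places, D = 0.424.

0.424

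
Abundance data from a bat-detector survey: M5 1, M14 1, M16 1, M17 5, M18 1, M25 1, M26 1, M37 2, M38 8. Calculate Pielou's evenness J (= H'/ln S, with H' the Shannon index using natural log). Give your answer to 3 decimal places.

Total N = 1+1+1+5+1+1+1+2+8 = 21, so the proportions are 0.04762, 0.04762, 0.04762, 0.2381, 0.04762, 0.04762, 0.04762, 0.09524, 0.38095 (working shown to 5 dp, full precision carried).
H' = −Σ pᵢ ln pᵢ = −((-0.14498) + (-0.14498) + (-0.14498) + (-0.34169) + (-0.14498) + (-0.14498) + (-0.14498) + (-0.22394) + (-0.36765)) = 1.80314.
With S = 9 species, ln S = 2.19722, so J = 1.80314/2.19722 = 0.82064, i.e. 0.821 to 3 decimal places.

0.821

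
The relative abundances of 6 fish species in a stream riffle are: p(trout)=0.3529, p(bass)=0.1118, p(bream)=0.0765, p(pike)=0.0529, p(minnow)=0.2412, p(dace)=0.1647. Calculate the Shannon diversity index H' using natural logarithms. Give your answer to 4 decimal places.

Each pᵢ ln pᵢ term (working shown to 6 dp, full precision carried): 0.3529×(-1.041571)=-0.367570, 0.1118×(-2.191044)=-0.244959, 0.0765×(-2.570465)=-0.196641, 0.0529×(-2.939352)=-0.155492, 0.2412×(-1.422129)=-0.343017, 0.1647×(-1.803630)=-0.297058.
Sum = -1.604736, so H' = 1.6047.

1.6047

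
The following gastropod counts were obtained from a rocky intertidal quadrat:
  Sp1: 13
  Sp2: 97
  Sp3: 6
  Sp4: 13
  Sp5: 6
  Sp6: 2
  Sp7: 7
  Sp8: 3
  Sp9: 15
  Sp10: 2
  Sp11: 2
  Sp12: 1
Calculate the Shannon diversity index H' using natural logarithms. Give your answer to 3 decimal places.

Total N = 13+97+6+13+6+2+7+3+15+2+2+1 = 167, so the proportions are 0.07784, 0.58084, 0.03593, 0.07784, 0.03593, 0.01198, 0.04192, 0.01796, 0.08982, 0.01198, 0.01198, 0.00599 (working shown to 5 dp, full precision carried).
Each pᵢ ln pᵢ term: 0.07784×(-2.55304)=-0.19874, 0.58084×(-0.54328)=-0.31556, 0.03593×(-3.32623)=-0.11951, 0.07784×(-2.55304)=-0.19874, 0.03593×(-3.32623)=-0.11951, 0.01198×(-4.42485)=-0.05299, 0.04192×(-3.17208)=-0.13296, 0.01796×(-4.01938)=-0.07220, 0.08982×(-2.40994)=-0.21646, 0.01198×(-4.42485)=-0.05299, 0.01198×(-4.42485)=-0.05299, 0.00599×(-5.11799)=-0.03065.
Sum = -1.56330, so H' = 1.563.

1.563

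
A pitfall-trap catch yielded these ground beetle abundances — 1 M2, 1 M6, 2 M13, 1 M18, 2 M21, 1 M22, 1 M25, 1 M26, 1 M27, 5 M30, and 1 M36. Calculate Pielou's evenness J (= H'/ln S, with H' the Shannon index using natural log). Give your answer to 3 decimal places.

Total N = 1+1+2+1+2+1+1+1+1+5+1 = 17, so the proportions are 0.05882, 0.05882, 0.11765, 0.05882, 0.11765, 0.05882, 0.05882, 0.05882, 0.05882, 0.29412, 0.05882 (working shown to 5 dp, full precision carried).
H' = −Σ pᵢ ln pᵢ = −((-0.16666) + (-0.16666) + (-0.25177) + (-0.16666) + (-0.25177) + (-0.16666) + (-0.16666) + (-0.16666) + (-0.16666) + (-0.35993) + (-0.16666)) = 2.19676.
With S = 11 species, ln S = 2.39790, so J = 2.19676/2.39790 = 0.91612, i.e. 0.916 to 3 decimal places.

0.916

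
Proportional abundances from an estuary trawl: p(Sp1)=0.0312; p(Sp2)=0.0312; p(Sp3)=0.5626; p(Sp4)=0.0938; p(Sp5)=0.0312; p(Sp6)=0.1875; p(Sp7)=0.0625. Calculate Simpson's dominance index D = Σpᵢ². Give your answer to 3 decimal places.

0.367

D = 0.0312² + 0.0312² + 0.5626² + 0.0938² + 0.0312² + 0.1875² + 0.0625² = 0.00097 + 0.00097 + 0.31652 + 0.00880 + 0.00097 + 0.03516 + 0.00391 = 0.36730 (working shown to 5 dp, full precision carried).
To 3 decimal places, D = 0.367.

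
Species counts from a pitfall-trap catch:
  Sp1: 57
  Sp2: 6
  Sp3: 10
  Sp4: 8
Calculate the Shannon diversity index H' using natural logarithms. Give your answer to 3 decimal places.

0.927

Total N = 57+6+10+8 = 81, so the proportions are 0.7037, 0.07407, 0.12346, 0.09877 (working shown to 5 dp, full precision carried).
Each pᵢ ln pᵢ term: 0.7037×(-0.35140)=-0.24728, 0.07407×(-2.60269)=-0.19279, 0.12346×(-2.09186)=-0.25825, 0.09877×(-2.31501)=-0.22864.
Sum = -0.92697, so H' = 0.927.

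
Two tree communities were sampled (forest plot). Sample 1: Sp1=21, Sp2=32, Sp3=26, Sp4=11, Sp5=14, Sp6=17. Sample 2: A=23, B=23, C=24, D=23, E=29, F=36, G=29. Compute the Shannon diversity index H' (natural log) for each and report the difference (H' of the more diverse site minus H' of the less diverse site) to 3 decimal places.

Sample 1: N=121, proportions 0.17355, 0.26446, 0.21488, 0.09091, 0.1157, 0.1405, giving H' = 1.72937 (working shown to 5 dp, full precision carried).
Sample 2: N=187, proportions 0.12299, 0.12299, 0.12834, 0.12299, 0.15508, 0.19251, 0.15508, giving H' = 1.93201.
Difference = |1.72937 − 1.93201| = 0.20264, i.e. 0.203 to 3 decimal places.

0.203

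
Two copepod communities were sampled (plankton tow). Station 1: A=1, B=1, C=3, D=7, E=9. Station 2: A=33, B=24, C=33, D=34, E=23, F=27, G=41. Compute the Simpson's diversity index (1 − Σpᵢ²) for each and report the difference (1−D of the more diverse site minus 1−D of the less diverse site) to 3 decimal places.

Station 1: N=21, proportions 0.04762, 0.04762, 0.14286, 0.33333, 0.42857, giving 1−D = 0.68027 (working shown to 5 dp, full precision carried).
Station 2: N=215, proportions 0.15349, 0.11163, 0.15349, 0.15814, 0.10698, 0.12558, 0.1907, giving 1−D = 0.85183.
Difference = |0.68027 − 0.85183| = 0.17156, i.e. 0.172 to 3 decimal places.

0.172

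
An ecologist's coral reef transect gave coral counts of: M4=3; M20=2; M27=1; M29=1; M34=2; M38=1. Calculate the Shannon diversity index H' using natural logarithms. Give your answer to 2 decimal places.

1.70

Total N = 3+2+1+1+2+1 = 10, so the proportions are 0.3, 0.2, 0.1, 0.1, 0.2, 0.1 (working shown to 4 dp, full precision carried).
Each pᵢ ln pᵢ term: 0.3×(-1.2040)=-0.3612, 0.2×(-1.6094)=-0.3219, 0.1×(-2.3026)=-0.2303, 0.1×(-2.3026)=-0.2303, 0.2×(-1.6094)=-0.3219, 0.1×(-2.3026)=-0.2303.
Sum = -1.6957, so H' = 1.70.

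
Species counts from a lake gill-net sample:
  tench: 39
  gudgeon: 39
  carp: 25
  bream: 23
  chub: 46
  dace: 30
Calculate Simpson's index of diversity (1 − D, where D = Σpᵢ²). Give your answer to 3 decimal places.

0.823

Total N = 39+39+25+23+46+30 = 202, so the proportions are 0.19307, 0.19307, 0.12376, 0.11386, 0.22772, 0.14851 (working shown to 5 dp, full precision carried).
D = 0.19307² + 0.19307² + 0.12376² + 0.11386² + 0.22772² + 0.14851² = 0.03728 + 0.03728 + 0.01532 + 0.01296 + 0.05186 + 0.02206 = 0.17675.
So 1 − D = 0.82325, i.e. 0.823 to 3 decimal places.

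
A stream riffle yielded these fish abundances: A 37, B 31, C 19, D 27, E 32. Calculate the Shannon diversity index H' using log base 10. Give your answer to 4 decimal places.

Total N = 37+31+19+27+32 = 146, so the proportions are 0.253425, 0.212329, 0.130137, 0.184932, 0.219178 (working shown to 6 dp, full precision carried).
Each pᵢ log₁₀ pᵢ term: 0.253425×(-0.596151)=-0.151079, 0.212329×(-0.672991)=-0.142895, 0.130137×(-0.885599)=-0.115249, 0.184932×(-0.732989)=-0.135553, 0.219178×(-0.659203)=-0.144483.
Sum = -0.689260, so H' = 0.6893.

0.6893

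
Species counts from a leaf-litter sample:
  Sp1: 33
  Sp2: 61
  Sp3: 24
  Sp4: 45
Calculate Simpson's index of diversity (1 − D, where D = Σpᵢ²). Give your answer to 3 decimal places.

0.721

Total N = 33+61+24+45 = 163, so the proportions are 0.20245, 0.37423, 0.14724, 0.27607 (working shown to 5 dp, full precision carried).
D = 0.20245² + 0.37423² + 0.14724² + 0.27607² = 0.04099 + 0.14005 + 0.02168 + 0.07622 = 0.27893.
So 1 − D = 0.72107, i.e. 0.721 to 3 decimal places.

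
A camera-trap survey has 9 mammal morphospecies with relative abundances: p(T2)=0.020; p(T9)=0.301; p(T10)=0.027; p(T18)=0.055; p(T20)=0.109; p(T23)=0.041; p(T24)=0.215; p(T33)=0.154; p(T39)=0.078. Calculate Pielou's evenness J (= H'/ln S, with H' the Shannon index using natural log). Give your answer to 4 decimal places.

H' = −Σ pᵢ ln pᵢ = −((-0.078240) + (-0.361394) + (-0.097522) + (-0.159523) + (-0.241588) + (-0.130962) + (-0.330480) + (-0.288104) + (-0.198982)) = 1.886795 (working shown to 6 dp, full precision carried).
With S = 9 species, ln S = 2.197225, so J = 1.886795/2.197225 = 0.858717, i.e. 0.8587 to 4 decimal places.

0.8587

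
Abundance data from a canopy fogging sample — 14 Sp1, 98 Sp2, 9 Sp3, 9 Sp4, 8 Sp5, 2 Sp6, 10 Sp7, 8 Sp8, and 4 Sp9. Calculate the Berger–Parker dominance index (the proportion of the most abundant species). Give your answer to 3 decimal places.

0.605

Total N = 14+98+9+9+8+2+10+8+4 = 162, so the proportions are 0.08642, 0.60494, 0.05556, 0.05556, 0.04938, 0.01235, 0.06173, 0.04938, 0.02469 (working shown to 5 dp, full precision carried).
The largest proportion is 0.60494, i.e. d = 0.605 to 3 decimal places.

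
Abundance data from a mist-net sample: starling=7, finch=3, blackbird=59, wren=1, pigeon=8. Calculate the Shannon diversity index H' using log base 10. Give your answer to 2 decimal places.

Total N = 7+3+59+1+8 = 78, so the proportions are 0.0897, 0.0385, 0.7564, 0.0128, 0.1026 (working shown to 4 dp, full precision carried).
Each pᵢ log₁₀ pᵢ term: 0.0897×(-1.0470)=-0.0940, 0.0385×(-1.4150)=-0.0544, 0.7564×(-0.1212)=-0.0917, 0.0128×(-1.8921)=-0.0243, 0.1026×(-0.9890)=-0.1014.
Sum = -0.3658, so H' = 0.37.

0.37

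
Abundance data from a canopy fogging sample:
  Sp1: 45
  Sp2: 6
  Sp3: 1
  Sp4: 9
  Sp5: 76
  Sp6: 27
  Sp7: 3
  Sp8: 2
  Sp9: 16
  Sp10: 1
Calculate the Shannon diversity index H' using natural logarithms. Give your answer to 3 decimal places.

Total N = 45+6+1+9+76+27+3+2+16+1 = 186, so the proportions are 0.24194, 0.03226, 0.00538, 0.04839, 0.4086, 0.14516, 0.01613, 0.01075, 0.08602, 0.00538 (working shown to 5 dp, full precision carried).
Each pᵢ ln pᵢ term: 0.24194×(-1.41908)=-0.34333, 0.03226×(-3.43399)=-0.11077, 0.00538×(-5.22575)=-0.02810, 0.04839×(-3.02852)=-0.14654, 0.4086×(-0.89501)=-0.36570, 0.14516×(-1.92991)=-0.28015, 0.01613×(-4.12713)=-0.06657, 0.01075×(-4.53260)=-0.04874, 0.08602×(-2.45316)=-0.21102, 0.00538×(-5.22575)=-0.02810.
Sum = -1.62901, so H' = 1.629.

1.629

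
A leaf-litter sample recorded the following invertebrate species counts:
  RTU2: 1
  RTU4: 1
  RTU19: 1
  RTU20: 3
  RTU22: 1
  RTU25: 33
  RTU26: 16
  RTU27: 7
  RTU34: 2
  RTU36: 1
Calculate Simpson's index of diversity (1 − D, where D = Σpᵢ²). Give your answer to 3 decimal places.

Total N = 1+1+1+3+1+33+16+7+2+1 = 66, so the proportions are 0.01515, 0.01515, 0.01515, 0.04545, 0.01515, 0.5, 0.24242, 0.10606, 0.0303, 0.01515 (working shown to 5 dp, full precision carried).
D = 0.01515² + 0.01515² + 0.01515² + 0.04545² + 0.01515² + 0.5² + 0.24242² + 0.10606² + 0.0303² + 0.01515² = 0.00023 + 0.00023 + 0.00023 + 0.00207 + 0.00023 + 0.25000 + 0.05877 + 0.01125 + 0.00092 + 0.00023 = 0.32415.
So 1 − D = 0.67585, i.e. 0.676 to 3 decimal places.

0.676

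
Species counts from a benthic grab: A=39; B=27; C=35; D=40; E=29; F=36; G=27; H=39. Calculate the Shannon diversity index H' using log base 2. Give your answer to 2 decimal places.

Total N = 39+27+35+40+29+36+27+39 = 272, so the proportions are 0.1434, 0.0993, 0.1287, 0.1471, 0.1066, 0.1324, 0.0993, 0.1434 (working shown to 4 dp, full precision carried).
Each pᵢ log₂ pᵢ term: 0.1434×(-2.8021)=-0.4018, 0.0993×(-3.3326)=-0.3308, 0.1287×(-2.9582)=-0.3806, 0.1471×(-2.7655)=-0.4067, 0.1066×(-3.2295)=-0.3443, 0.1324×(-2.9175)=-0.3861, 0.0993×(-3.3326)=-0.3308, 0.1434×(-2.8021)=-0.4018.
Sum = -2.9830, so H' = 2.98.

2.98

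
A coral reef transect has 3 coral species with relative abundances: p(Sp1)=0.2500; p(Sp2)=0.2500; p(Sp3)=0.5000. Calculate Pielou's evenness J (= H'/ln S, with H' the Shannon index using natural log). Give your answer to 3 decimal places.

H' = −Σ pᵢ ln pᵢ = −((-0.34657) + (-0.34657) + (-0.34657)) = 1.03972 (working shown to 5 dp, full precision carried).
With S = 3 species, ln S = 1.09861, so J = 1.03972/1.09861 = 0.94639, i.e. 0.946 to 3 decimal places.

0.946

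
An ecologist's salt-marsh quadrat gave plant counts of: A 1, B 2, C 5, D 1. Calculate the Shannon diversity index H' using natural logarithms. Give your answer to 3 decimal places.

Total N = 1+2+5+1 = 9, so the proportions are 0.11111, 0.22222, 0.55556, 0.11111 (working shown to 5 dp, full precision carried).
Each pᵢ ln pᵢ term: 0.11111×(-2.19722)=-0.24414, 0.22222×(-1.50408)=-0.33424, 0.55556×(-0.58779)=-0.32655, 0.11111×(-2.19722)=-0.24414.
Sum = -1.14906, so H' = 1.149.

1.149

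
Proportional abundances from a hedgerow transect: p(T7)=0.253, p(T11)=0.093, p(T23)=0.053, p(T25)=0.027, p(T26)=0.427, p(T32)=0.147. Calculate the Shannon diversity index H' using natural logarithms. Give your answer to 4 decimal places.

1.4670

Each pᵢ ln pᵢ term (working shown to 6 dp, full precision carried): 0.253×(-1.374366)=-0.347715, 0.093×(-2.375156)=-0.220889, 0.053×(-2.937463)=-0.155686, 0.027×(-3.611918)=-0.097522, 0.427×(-0.850971)=-0.363365, 0.147×(-1.917323)=-0.281846.
Sum = -1.467023, so H' = 1.4670.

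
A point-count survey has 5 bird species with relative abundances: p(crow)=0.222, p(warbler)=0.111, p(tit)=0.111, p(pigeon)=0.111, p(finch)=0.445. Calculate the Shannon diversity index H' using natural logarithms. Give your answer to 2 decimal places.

Each pᵢ ln pᵢ term (working shown to 4 dp, full precision carried): 0.222×(-1.5051)=-0.3341, 0.111×(-2.1982)=-0.2440, 0.111×(-2.1982)=-0.2440, 0.111×(-2.1982)=-0.2440, 0.445×(-0.8097)=-0.3603.
Sum = -1.4264, so H' = 1.43.

1.43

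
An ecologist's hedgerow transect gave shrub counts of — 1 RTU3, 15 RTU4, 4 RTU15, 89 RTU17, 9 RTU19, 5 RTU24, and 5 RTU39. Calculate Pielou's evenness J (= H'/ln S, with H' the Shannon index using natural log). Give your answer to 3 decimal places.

Total N = 1+15+4+89+9+5+5 = 128, so the proportions are 0.00781, 0.11719, 0.03125, 0.69531, 0.07031, 0.03906, 0.03906 (working shown to 5 dp, full precision carried).
H' = −Σ pᵢ ln pᵢ = −((-0.03791) + (-0.25125) + (-0.10830) + (-0.25267) + (-0.18667) + (-0.12666) + (-0.12666)) = 1.09012.
With S = 7 species, ln S = 1.94591, so J = 1.09012/1.94591 = 0.56021, i.e. 0.560 to 3 decimal places.

0.560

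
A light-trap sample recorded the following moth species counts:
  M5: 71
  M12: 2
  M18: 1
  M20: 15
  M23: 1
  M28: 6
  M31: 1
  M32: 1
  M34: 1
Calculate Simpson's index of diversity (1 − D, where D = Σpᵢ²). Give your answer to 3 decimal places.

0.458

Total N = 71+2+1+15+1+6+1+1+1 = 99, so the proportions are 0.71717, 0.0202, 0.0101, 0.15152, 0.0101, 0.06061, 0.0101, 0.0101, 0.0101 (working shown to 5 dp, full precision carried).
D = 0.71717² + 0.0202² + 0.0101² + 0.15152² + 0.0101² + 0.06061² + 0.0101² + 0.0101² + 0.0101² = 0.51434 + 0.00041 + 0.00010 + 0.02296 + 0.00010 + 0.00367 + 0.00010 + 0.00010 + 0.00010 = 0.54188.
So 1 − D = 0.45812, i.e. 0.458 to 3 decimal places.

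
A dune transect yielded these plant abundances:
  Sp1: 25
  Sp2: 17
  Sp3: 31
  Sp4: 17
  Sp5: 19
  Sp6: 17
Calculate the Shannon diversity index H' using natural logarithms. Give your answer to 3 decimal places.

Total N = 25+17+31+17+19+17 = 126, so the proportions are 0.19841, 0.13492, 0.24603, 0.13492, 0.15079, 0.13492 (working shown to 5 dp, full precision carried).
Each pᵢ ln pᵢ term: 0.19841×(-1.61741)=-0.32091, 0.13492×(-2.00307)=-0.27026, 0.24603×(-1.40229)=-0.34501, 0.13492×(-2.00307)=-0.27026, 0.15079×(-1.89184)=-0.28528, 0.13492×(-2.00307)=-0.27026.
Sum = -1.76197, so H' = 1.762.

1.762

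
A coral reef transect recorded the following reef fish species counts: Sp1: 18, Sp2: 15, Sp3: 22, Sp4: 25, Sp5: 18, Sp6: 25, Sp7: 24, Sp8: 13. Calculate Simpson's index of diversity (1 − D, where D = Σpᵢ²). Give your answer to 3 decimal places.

Total N = 18+15+22+25+18+25+24+13 = 160, so the proportions are 0.1125, 0.09375, 0.1375, 0.15625, 0.1125, 0.15625, 0.15, 0.08125 (working shown to 5 dp, full precision carried).
D = 0.1125² + 0.09375² + 0.1375² + 0.15625² + 0.1125² + 0.15625² + 0.15² + 0.08125² = 0.01266 + 0.00879 + 0.01891 + 0.02441 + 0.01266 + 0.02441 + 0.02250 + 0.00660 = 0.13094.
So 1 − D = 0.86906, i.e. 0.869 to 3 decimal places.

0.869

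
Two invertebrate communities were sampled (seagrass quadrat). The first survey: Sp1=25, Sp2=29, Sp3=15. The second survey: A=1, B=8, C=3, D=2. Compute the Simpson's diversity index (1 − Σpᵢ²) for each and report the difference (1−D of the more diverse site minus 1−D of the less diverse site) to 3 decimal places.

The first survey: N=69, proportions 0.36232, 0.42029, 0.21739, giving 1−D = 0.64482 (working shown to 5 dp, full precision carried).
The second survey: N=14, proportions 0.07143, 0.57143, 0.21429, 0.14286, giving 1−D = 0.60204.
Difference = |0.64482 − 0.60204| = 0.04278, i.e. 0.043 to 3 decimal places.

0.043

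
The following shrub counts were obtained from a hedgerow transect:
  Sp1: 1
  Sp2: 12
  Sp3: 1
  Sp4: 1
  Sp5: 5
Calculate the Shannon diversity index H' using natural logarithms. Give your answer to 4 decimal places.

Total N = 1+12+1+1+5 = 20, so the proportions are 0.05, 0.6, 0.05, 0.05, 0.25 (working shown to 6 dp, full precision carried).
Each pᵢ ln pᵢ term: 0.05×(-2.995732)=-0.149787, 0.6×(-0.510826)=-0.306495, 0.05×(-2.995732)=-0.149787, 0.05×(-2.995732)=-0.149787, 0.25×(-1.386294)=-0.346574.
Sum = -1.102429, so H' = 1.1024.

1.1024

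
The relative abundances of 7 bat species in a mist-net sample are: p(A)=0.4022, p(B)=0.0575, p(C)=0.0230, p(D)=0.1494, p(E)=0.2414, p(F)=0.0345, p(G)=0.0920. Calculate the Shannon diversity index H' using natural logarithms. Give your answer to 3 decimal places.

1.580

Each pᵢ ln pᵢ term (working shown to 5 dp, full precision carried): 0.4022×(-0.91081)=-0.36633, 0.0575×(-2.85597)=-0.16422, 0.023×(-3.77226)=-0.08676, 0.1494×(-1.90113)=-0.28403, 0.2414×(-1.42130)=-0.34310, 0.0345×(-3.36680)=-0.11615, 0.092×(-2.38597)=-0.21951.
Sum = -1.58010, so H' = 1.580.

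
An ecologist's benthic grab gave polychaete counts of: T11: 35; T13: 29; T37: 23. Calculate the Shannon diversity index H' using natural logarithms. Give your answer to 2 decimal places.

1.08

Total N = 35+29+23 = 87, so the proportions are 0.4023, 0.3333, 0.2644 (working shown to 4 dp, full precision carried).
Each pᵢ ln pᵢ term: 0.4023×(-0.9106)=-0.3663, 0.3333×(-1.0986)=-0.3662, 0.2644×(-1.3304)=-0.3517.
Sum = -1.0842, so H' = 1.08.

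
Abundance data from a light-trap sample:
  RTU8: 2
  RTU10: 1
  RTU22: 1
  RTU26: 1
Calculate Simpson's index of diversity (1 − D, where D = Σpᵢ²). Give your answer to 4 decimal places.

0.7200

Total N = 2+1+1+1 = 5, so the proportions are 0.4, 0.2, 0.2, 0.2 (working shown to 6 dp, full precision carried).
D = 0.4² + 0.2² + 0.2² + 0.2² = 0.160000 + 0.040000 + 0.040000 + 0.040000 = 0.280000.
So 1 − D = 0.720000, i.e. 0.7200 to 4 decimal places.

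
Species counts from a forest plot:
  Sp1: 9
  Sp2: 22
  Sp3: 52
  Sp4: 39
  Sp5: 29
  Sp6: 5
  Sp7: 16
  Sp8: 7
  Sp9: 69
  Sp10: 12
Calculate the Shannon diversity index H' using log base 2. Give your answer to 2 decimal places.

Total N = 9+22+52+39+29+5+16+7+69+12 = 260, so the proportions are 0.0346, 0.0846, 0.2, 0.15, 0.1115, 0.0192, 0.0615, 0.0269, 0.2654, 0.0462 (working shown to 4 dp, full precision carried).
Each pᵢ log₂ pᵢ term: 0.0346×(-4.8524)=-0.1680, 0.0846×(-3.5629)=-0.3015, 0.2×(-2.3219)=-0.4644, 0.15×(-2.7370)=-0.4105, 0.1115×(-3.1644)=-0.3530, 0.0192×(-5.7004)=-0.1096, 0.0615×(-4.0224)=-0.2475, 0.0269×(-5.2150)=-0.1404, 0.2654×(-1.9138)=-0.5079, 0.0462×(-4.4374)=-0.2048.
Sum = -2.9076, so H' = 2.91.

2.91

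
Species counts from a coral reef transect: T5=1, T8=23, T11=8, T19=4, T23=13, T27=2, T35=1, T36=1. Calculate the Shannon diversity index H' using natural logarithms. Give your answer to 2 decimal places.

1.54

Total N = 1+23+8+4+13+2+1+1 = 53, so the proportions are 0.0189, 0.434, 0.1509, 0.0755, 0.2453, 0.0377, 0.0189, 0.0189 (working shown to 4 dp, full precision carried).
Each pᵢ ln pᵢ term: 0.0189×(-3.9703)=-0.0749, 0.434×(-0.8348)=-0.3623, 0.1509×(-1.8909)=-0.2854, 0.0755×(-2.5840)=-0.1950, 0.2453×(-1.4053)=-0.3447, 0.0377×(-3.2771)=-0.1237, 0.0189×(-3.9703)=-0.0749, 0.0189×(-3.9703)=-0.0749.
Sum = -1.5358, so H' = 1.54.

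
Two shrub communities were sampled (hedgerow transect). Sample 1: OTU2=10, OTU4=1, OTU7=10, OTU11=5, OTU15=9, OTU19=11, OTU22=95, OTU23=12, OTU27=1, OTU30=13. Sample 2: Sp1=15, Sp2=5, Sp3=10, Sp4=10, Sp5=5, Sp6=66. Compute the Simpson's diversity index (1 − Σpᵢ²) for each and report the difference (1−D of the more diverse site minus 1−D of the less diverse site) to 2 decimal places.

Sample 1: N=167, proportions 0.0599, 0.006, 0.0599, 0.0299, 0.0539, 0.0659, 0.5689, 0.0719, 0.006, 0.0778, giving 1−D = 0.6498 (working shown to 4 dp, full precision carried).
Sample 2: N=111, proportions 0.1351, 0.045, 0.0901, 0.0901, 0.045, 0.5946, giving 1−D = 0.6079.
Difference = |0.6498 − 0.6079| = 0.0419, i.e. 0.04 to 2 decimal places.

0.04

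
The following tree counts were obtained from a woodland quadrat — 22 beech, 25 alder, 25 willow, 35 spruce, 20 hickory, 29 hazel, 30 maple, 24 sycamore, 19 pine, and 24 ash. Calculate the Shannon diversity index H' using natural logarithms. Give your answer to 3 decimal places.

Total N = 22+25+25+35+20+29+30+24+19+24 = 253, so the proportions are 0.08696, 0.09881, 0.09881, 0.13834, 0.07905, 0.11462, 0.11858, 0.09486, 0.0751, 0.09486 (working shown to 5 dp, full precision carried).
Each pᵢ ln pᵢ term: 0.08696×(-2.44235)=-0.21238, 0.09881×(-2.31451)=-0.22871, 0.09881×(-2.31451)=-0.22871, 0.13834×(-1.97804)=-0.27364, 0.07905×(-2.53766)=-0.20061, 0.11462×(-2.16609)=-0.24829, 0.11858×(-2.13219)=-0.25283, 0.09486×(-2.35534)=-0.22343, 0.0751×(-2.58895)=-0.19443, 0.09486×(-2.35534)=-0.22343.
Sum = -2.28644, so H' = 2.286.

2.286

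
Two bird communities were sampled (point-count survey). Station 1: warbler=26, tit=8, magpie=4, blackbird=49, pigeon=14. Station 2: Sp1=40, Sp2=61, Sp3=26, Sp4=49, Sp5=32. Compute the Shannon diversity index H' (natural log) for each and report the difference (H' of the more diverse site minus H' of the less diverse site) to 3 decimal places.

Station 1: N=101, proportions 0.25743, 0.07921, 0.0396, 0.48515, 0.13861, giving H' = 1.30287 (working shown to 5 dp, full precision carried).
Station 2: N=208, proportions 0.19231, 0.29327, 0.125, 0.23558, 0.15385, giving H' = 1.56527.
Difference = |1.30287 − 1.56527| = 0.26240, i.e. 0.262 to 3 decimal places.

0.262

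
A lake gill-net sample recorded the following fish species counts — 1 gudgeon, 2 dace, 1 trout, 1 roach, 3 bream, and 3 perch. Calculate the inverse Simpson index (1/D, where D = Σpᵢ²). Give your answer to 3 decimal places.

4.840

Total N = 1+2+1+1+3+3 = 11, so the proportions are 0.0909091, 0.1818182, 0.0909091, 0.0909091, 0.2727273, 0.2727273 (working shown to 7 dp, full precision carried).
D = 0.0909091² + 0.1818182² + 0.0909091² + 0.0909091² + 0.2727273² + 0.2727273² = 0.0082645 + 0.0330579 + 0.0082645 + 0.0082645 + 0.0743802 + 0.0743802 = 0.2066116.
So 1/D = 4.84000, i.e. 4.840 to 3 decimal places.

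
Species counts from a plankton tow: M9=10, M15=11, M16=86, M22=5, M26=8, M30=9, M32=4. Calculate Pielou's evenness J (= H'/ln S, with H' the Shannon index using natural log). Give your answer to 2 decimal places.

Total N = 10+11+86+5+8+9+4 = 133, so the proportions are 0.0752, 0.0827, 0.6466, 0.0376, 0.0602, 0.0677, 0.0301 (working shown to 4 dp, full precision carried).
H' = −Σ pᵢ ln pᵢ = −((-0.1946) + (-0.2061) + (-0.2819) + (-0.1233) + (-0.1691) + (-0.1822) + (-0.1054)) = 1.2627.
With S = 7 species, ln S = 1.9459, so J = 1.2627/1.9459 = 0.6489, i.e. 0.65 to 2 decimal places.

0.65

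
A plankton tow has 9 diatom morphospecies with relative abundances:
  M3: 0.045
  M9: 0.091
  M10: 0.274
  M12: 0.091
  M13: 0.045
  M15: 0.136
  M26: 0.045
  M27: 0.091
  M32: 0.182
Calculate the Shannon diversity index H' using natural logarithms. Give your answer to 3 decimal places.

Each pᵢ ln pᵢ term (working shown to 5 dp, full precision carried): 0.045×(-3.10109)=-0.13955, 0.091×(-2.39690)=-0.21812, 0.274×(-1.29463)=-0.35473, 0.091×(-2.39690)=-0.21812, 0.045×(-3.10109)=-0.13955, 0.136×(-1.99510)=-0.27133, 0.045×(-3.10109)=-0.13955, 0.091×(-2.39690)=-0.21812, 0.182×(-1.70375)=-0.31008.
Sum = -2.00914, so H' = 2.009.

2.009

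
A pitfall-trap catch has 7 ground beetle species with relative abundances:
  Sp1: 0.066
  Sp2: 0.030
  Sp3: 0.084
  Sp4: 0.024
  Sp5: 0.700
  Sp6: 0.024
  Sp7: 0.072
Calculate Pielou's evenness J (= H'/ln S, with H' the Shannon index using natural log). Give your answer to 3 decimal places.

0.571

H' = −Σ pᵢ ln pᵢ = −((-0.17939) + (-0.10520) + (-0.20806) + (-0.08951) + (-0.24967) + (-0.08951) + (-0.18944)) = 1.11079 (working shown to 5 dp, full precision carried).
With S = 7 species, ln S = 1.94591, so J = 1.11079/1.94591 = 0.57083, i.e. 0.571 to 3 decimal places.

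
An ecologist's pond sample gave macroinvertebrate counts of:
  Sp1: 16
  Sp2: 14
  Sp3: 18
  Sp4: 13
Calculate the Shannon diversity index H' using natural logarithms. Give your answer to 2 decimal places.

Total N = 16+14+18+13 = 61, so the proportions are 0.2623, 0.2295, 0.2951, 0.2131 (working shown to 4 dp, full precision carried).
Each pᵢ ln pᵢ term: 0.2623×(-1.3383)=-0.3510, 0.2295×(-1.4718)=-0.3378, 0.2951×(-1.2205)=-0.3601, 0.2131×(-1.5459)=-0.3295.
Sum = -1.3784, so H' = 1.38.

1.38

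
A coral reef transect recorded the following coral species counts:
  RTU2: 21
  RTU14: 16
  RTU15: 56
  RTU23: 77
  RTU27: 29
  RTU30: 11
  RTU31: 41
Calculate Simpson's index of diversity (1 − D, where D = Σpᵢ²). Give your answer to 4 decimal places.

Total N = 21+16+56+77+29+11+41 = 251, so the proportions are 0.083665, 0.063745, 0.223108, 0.306773, 0.115538, 0.043825, 0.163347 (working shown to 6 dp, full precision carried).
D = 0.083665² + 0.063745² + 0.223108² + 0.306773² + 0.115538² + 0.043825² + 0.163347² = 0.007000 + 0.004063 + 0.049777 + 0.094110 + 0.013349 + 0.001921 + 0.026682 = 0.196902.
So 1 − D = 0.803098, i.e. 0.8031 to 4 decimal places.

0.8031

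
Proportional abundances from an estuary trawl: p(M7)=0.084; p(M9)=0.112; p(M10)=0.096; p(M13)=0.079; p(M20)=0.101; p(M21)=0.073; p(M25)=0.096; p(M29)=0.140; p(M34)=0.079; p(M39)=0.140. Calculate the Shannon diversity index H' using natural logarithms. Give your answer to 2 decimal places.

Each pᵢ ln pᵢ term (working shown to 4 dp, full precision carried): 0.084×(-2.4769)=-0.2081, 0.112×(-2.1893)=-0.2452, 0.096×(-2.3434)=-0.2250, 0.079×(-2.5383)=-0.2005, 0.101×(-2.2926)=-0.2316, 0.073×(-2.6173)=-0.1911, 0.096×(-2.3434)=-0.2250, 0.14×(-1.9661)=-0.2753, 0.079×(-2.5383)=-0.2005, 0.14×(-1.9661)=-0.2753.
Sum = -2.2774, so H' = 2.28.

2.28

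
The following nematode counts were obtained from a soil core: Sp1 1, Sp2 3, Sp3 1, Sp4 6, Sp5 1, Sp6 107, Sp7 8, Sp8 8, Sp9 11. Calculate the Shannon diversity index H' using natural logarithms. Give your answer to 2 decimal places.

1.05

Total N = 1+3+1+6+1+107+8+8+11 = 146, so the proportions are 0.0068, 0.0205, 0.0068, 0.0411, 0.0068, 0.7329, 0.0548, 0.0548, 0.0753 (working shown to 4 dp, full precision carried).
Each pᵢ ln pᵢ term: 0.0068×(-4.9836)=-0.0341, 0.0205×(-3.8850)=-0.0798, 0.0068×(-4.9836)=-0.0341, 0.0411×(-3.1918)=-0.1312, 0.0068×(-4.9836)=-0.0341, 0.7329×(-0.3108)=-0.2278, 0.0548×(-2.9042)=-0.1591, 0.0548×(-2.9042)=-0.1591, 0.0753×(-2.5857)=-0.1948.
Sum = -1.0542, so H' = 1.05.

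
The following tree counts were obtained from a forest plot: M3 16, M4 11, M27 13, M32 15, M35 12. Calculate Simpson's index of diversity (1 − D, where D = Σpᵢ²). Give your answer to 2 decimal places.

Total N = 16+11+13+15+12 = 67, so the proportions are 0.2388, 0.1642, 0.194, 0.2239, 0.1791 (working shown to 4 dp, full precision carried).
D = 0.2388² + 0.1642² + 0.194² + 0.2239² + 0.1791² = 0.0570 + 0.0270 + 0.0376 + 0.0501 + 0.0321 = 0.2038.
So 1 − D = 0.7962, i.e. 0.80 to 2 decimal places.

0.80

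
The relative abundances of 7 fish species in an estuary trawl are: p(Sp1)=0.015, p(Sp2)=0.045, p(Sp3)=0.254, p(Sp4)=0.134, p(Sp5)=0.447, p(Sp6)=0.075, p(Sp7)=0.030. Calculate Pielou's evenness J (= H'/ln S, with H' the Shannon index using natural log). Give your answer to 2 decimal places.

H' = −Σ pᵢ ln pᵢ = −((-0.0630) + (-0.1395) + (-0.3481) + (-0.2693) + (-0.3599) + (-0.1943) + (-0.1052)) = 1.4794 (working shown to 4 dp, full precision carried).
With S = 7 species, ln S = 1.9459, so J = 1.4794/1.9459 = 0.7602, i.e. 0.76 to 2 decimal places.

0.76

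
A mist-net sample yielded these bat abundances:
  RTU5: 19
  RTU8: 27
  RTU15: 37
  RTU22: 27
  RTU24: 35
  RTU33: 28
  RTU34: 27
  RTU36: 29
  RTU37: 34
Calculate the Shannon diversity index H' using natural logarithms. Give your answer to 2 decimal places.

2.18

Total N = 19+27+37+27+35+28+27+29+34 = 263, so the proportions are 0.0722, 0.1027, 0.1407, 0.1027, 0.1331, 0.1065, 0.1027, 0.1103, 0.1293 (working shown to 4 dp, full precision carried).
Each pᵢ ln pᵢ term: 0.0722×(-2.6277)=-0.1898, 0.1027×(-2.2763)=-0.2337, 0.1407×(-1.9612)=-0.2759, 0.1027×(-2.2763)=-0.2337, 0.1331×(-2.0168)=-0.2684, 0.1065×(-2.2399)=-0.2385, 0.1027×(-2.2763)=-0.2337, 0.1103×(-2.2049)=-0.2431, 0.1293×(-2.0458)=-0.2645.
Sum = -2.1813, so H' = 2.18.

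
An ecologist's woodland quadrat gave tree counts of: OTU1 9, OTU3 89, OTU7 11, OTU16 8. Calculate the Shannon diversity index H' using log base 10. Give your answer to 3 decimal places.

Total N = 9+89+11+8 = 117, so the proportions are 0.07692, 0.76068, 0.09402, 0.06838 (working shown to 5 dp, full precision carried).
Each pᵢ log₁₀ pᵢ term: 0.07692×(-1.11394)=-0.08569, 0.76068×(-0.11880)=-0.09037, 0.09402×(-1.02679)=-0.09654, 0.06838×(-1.16510)=-0.07966.
Sum = -0.35225, so H' = 0.352.

0.352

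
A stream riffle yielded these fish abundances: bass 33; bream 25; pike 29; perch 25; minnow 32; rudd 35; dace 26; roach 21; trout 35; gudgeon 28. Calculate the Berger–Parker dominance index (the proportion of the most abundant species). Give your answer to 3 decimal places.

0.121

Total N = 33+25+29+25+32+35+26+21+35+28 = 289, so the proportions are 0.11419, 0.08651, 0.10035, 0.08651, 0.11073, 0.12111, 0.08997, 0.07266, 0.12111, 0.09689 (working shown to 5 dp, full precision carried).
The largest proportion is 0.12111, i.e. d = 0.121 to 3 decimal places.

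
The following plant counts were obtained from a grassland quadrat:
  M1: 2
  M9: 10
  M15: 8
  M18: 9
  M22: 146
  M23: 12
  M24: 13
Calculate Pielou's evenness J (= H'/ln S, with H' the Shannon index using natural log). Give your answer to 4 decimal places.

Total N = 2+10+8+9+146+12+13 = 200, so the proportions are 0.01, 0.05, 0.04, 0.045, 0.73, 0.06, 0.065 (working shown to 6 dp, full precision carried).
H' = −Σ pᵢ ln pᵢ = −((-0.046052) + (-0.149787) + (-0.128755) + (-0.139549) + (-0.229739) + (-0.168805) + (-0.177669)) = 1.040355.
With S = 7 species, ln S = 1.945910, so J = 1.040355/1.945910 = 0.534637, i.e. 0.5346 to 4 decimal places.

0.5346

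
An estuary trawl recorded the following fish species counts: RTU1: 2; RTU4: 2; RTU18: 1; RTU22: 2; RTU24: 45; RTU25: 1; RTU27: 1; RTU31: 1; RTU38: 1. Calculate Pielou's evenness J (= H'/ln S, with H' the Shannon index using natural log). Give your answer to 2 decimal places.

Total N = 2+2+1+2+45+1+1+1+1 = 56, so the proportions are 0.0357, 0.0357, 0.0179, 0.0357, 0.8036, 0.0179, 0.0179, 0.0179, 0.0179 (working shown to 4 dp, full precision carried).
H' = −Σ pᵢ ln pᵢ = −((-0.1190) + (-0.1190) + (-0.0719) + (-0.1190) + (-0.1757) + (-0.0719) + (-0.0719) + (-0.0719) + (-0.0719)) = 0.8922.
With S = 9 species, ln S = 2.1972, so J = 0.8922/2.1972 = 0.4060, i.e. 0.41 to 2 decimal places.

0.41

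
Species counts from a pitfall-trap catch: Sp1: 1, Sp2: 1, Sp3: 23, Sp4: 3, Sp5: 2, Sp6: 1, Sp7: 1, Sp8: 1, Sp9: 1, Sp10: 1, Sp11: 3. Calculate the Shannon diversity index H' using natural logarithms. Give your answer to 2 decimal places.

1.53

Total N = 1+1+23+3+2+1+1+1+1+1+3 = 38, so the proportions are 0.0263, 0.0263, 0.6053, 0.0789, 0.0526, 0.0263, 0.0263, 0.0263, 0.0263, 0.0263, 0.0789 (working shown to 4 dp, full precision carried).
Each pᵢ ln pᵢ term: 0.0263×(-3.6376)=-0.0957, 0.0263×(-3.6376)=-0.0957, 0.6053×(-0.5021)=-0.3039, 0.0789×(-2.5390)=-0.2004, 0.0526×(-2.9444)=-0.1550, 0.0263×(-3.6376)=-0.0957, 0.0263×(-3.6376)=-0.0957, 0.0263×(-3.6376)=-0.0957, 0.0263×(-3.6376)=-0.0957, 0.0263×(-3.6376)=-0.0957, 0.0789×(-2.5390)=-0.2004.
Sum = -1.5298, so H' = 1.53.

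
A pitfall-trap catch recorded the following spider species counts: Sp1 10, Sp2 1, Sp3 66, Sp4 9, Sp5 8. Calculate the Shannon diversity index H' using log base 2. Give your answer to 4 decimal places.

1.3984

Total N = 10+1+66+9+8 = 94, so the proportions are 0.106383, 0.010638, 0.702128, 0.095745, 0.085106 (working shown to 6 dp, full precision carried).
Each pᵢ log₂ pᵢ term: 0.106383×(-3.232661)=-0.343900, 0.010638×(-6.554589)=-0.069730, 0.702128×(-0.510195)=-0.358222, 0.095745×(-3.384664)=-0.324064, 0.085106×(-3.554589)=-0.302518.
Sum = -1.398433, so H' = 1.3984.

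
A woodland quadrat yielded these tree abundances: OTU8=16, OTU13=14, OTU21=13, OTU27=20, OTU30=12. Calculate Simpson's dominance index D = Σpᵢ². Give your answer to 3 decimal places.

Total N = 16+14+13+20+12 = 75, so the proportions are 0.21333, 0.18667, 0.17333, 0.26667, 0.16 (working shown to 5 dp, full precision carried).
D = 0.21333² + 0.18667² + 0.17333² + 0.26667² + 0.16² = 0.04551 + 0.03484 + 0.03004 + 0.07111 + 0.02560 = 0.20711.
To 3 decimal places, D = 0.207.

0.207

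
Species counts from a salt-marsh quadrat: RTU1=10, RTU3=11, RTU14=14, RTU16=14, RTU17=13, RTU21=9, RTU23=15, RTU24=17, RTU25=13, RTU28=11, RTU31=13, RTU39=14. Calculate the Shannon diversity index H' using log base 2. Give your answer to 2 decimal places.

Total N = 10+11+14+14+13+9+15+17+13+11+13+14 = 154, so the proportions are 0.0649, 0.0714, 0.0909, 0.0909, 0.0844, 0.0584, 0.0974, 0.1104, 0.0844, 0.0714, 0.0844, 0.0909 (working shown to 4 dp, full precision carried).
Each pᵢ log₂ pᵢ term: 0.0649×(-3.9449)=-0.2562, 0.0714×(-3.8074)=-0.2720, 0.0909×(-3.4594)=-0.3145, 0.0909×(-3.4594)=-0.3145, 0.0844×(-3.5663)=-0.3011, 0.0584×(-4.0969)=-0.2394, 0.0974×(-3.3599)=-0.3273, 0.1104×(-3.1793)=-0.3510, 0.0844×(-3.5663)=-0.3011, 0.0714×(-3.8074)=-0.2720, 0.0844×(-3.5663)=-0.3011, 0.0909×(-3.4594)=-0.3145.
Sum = -3.5644, so H' = 3.56.

3.56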